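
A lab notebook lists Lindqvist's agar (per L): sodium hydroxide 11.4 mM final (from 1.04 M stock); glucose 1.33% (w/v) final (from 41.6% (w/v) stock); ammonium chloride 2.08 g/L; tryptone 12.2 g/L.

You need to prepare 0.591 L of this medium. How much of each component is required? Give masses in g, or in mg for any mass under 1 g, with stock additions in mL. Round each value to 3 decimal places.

sodium hydroxide 6.478 mL; glucose 18.895 mL; ammonium chloride 1.229 g; tryptone 7.210 g

Scale factor relative to 1 L: 0.591.
sodium hydroxide: dilute stock: 11.4 mM × 591 mL ÷ 1040 mM = 6.478 mL
glucose: dilute stock: 1.33% ÷ 41.6% × 591 mL = 18.895 mL
ammonium chloride: 2.08 g/L × 0.591 L = 1.229 g
tryptone: 12.2 g/L × 0.591 L = 7.210 g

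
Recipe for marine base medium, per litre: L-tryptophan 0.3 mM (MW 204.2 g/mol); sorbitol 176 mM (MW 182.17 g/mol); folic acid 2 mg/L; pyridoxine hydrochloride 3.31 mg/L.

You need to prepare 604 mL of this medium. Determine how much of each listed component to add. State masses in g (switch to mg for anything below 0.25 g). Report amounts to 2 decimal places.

Scale factor relative to 1 L: 0.604.
L-tryptophan: 0.3 mmol/L × 204.2 mg/mmol × 0.604 L = 37.00 mg
sorbitol: 176 mmol/L × 182.17 g/mol × 0.604 L ÷ 1000 = 19.37 g
folic acid: 2 mg/L × 0.604 L = 1.21 mg
pyridoxine hydrochloride: 3.31 mg/L × 0.604 L = 2.00 mg

L-tryptophan 37.00 mg; sorbitol 19.37 g; folic acid 1.21 mg; pyridoxine hydrochloride 2.00 mg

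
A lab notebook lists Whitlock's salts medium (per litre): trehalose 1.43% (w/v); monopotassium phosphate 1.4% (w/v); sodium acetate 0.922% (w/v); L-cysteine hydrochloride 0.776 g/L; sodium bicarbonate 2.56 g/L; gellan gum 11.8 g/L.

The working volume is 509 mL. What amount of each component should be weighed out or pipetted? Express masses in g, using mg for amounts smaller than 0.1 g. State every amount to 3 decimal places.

trehalose 7.279 g; monopotassium phosphate 7.126 g; sodium acetate 4.693 g; L-cysteine hydrochloride 0.395 g; sodium bicarbonate 1.303 g; gellan gum 6.006 g

Target volume = 509 mL = 0.509 L.
trehalose: 1.43% w/v = 14.3 g/L → 14.3 × 0.509 L = 7.279 g
monopotassium phosphate: 1.4 g per 100 mL × 509 mL ÷ 100 = 7.126 g
sodium acetate: 0.922% w/v = 9.22 g/L → 9.22 × 0.509 L = 4.693 g
L-cysteine hydrochloride: 0.776 g/L × 0.509 L = 0.395 g
sodium bicarbonate: 2.56 g/L × 0.509 L = 1.303 g
gellan gum: 11.8 g/L × 0.509 L = 6.006 g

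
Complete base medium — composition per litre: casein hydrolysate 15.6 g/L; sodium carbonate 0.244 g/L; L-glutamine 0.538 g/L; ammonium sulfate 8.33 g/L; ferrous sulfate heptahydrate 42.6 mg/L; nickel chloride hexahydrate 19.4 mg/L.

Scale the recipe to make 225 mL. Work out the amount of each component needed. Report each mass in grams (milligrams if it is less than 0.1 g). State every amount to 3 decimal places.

Scale factor relative to 1 L: 0.225.
casein hydrolysate: 15.6 g/L × 0.225 L = 3.510 g
sodium carbonate: 0.244 g/L × 0.225 L = 0.0549 g = 54.900 mg
L-glutamine: 0.538 g/L × 0.225 L = 0.121 g
ammonium sulfate: 8.33 g/L × 0.225 L = 1.874 g
ferrous sulfate heptahydrate: 42.6 mg/L × 0.225 L = 9.585 mg
nickel chloride hexahydrate: 19.4 mg/L × 0.225 L = 4.365 mg

casein hydrolysate 3.510 g; sodium carbonate 54.900 mg; L-glutamine 0.121 g; ammonium sulfate 1.874 g; ferrous sulfate heptahydrate 9.585 mg; nickel chloride hexahydrate 4.365 mg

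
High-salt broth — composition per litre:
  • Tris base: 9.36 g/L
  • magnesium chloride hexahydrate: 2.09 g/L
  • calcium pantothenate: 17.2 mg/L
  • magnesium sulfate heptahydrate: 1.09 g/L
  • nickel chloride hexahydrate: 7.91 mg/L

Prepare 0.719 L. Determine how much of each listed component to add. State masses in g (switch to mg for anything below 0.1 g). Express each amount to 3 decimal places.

Scale factor relative to 1 L: 0.719.
Tris base: 9.36 g/L × 0.719 L = 6.730 g
magnesium chloride hexahydrate: 2.09 g/L × 0.719 L = 1.503 g
calcium pantothenate: 17.2 mg/L × 0.719 L = 12.367 mg
magnesium sulfate heptahydrate: 1.09 g/L × 0.719 L = 0.784 g
nickel chloride hexahydrate: 7.91 mg/L × 0.719 L = 5.687 mg

Tris base 6.730 g; magnesium chloride hexahydrate 1.503 g; calcium pantothenate 12.367 mg; magnesium sulfate heptahydrate 0.784 g; nickel chloride hexahydrate 5.687 mg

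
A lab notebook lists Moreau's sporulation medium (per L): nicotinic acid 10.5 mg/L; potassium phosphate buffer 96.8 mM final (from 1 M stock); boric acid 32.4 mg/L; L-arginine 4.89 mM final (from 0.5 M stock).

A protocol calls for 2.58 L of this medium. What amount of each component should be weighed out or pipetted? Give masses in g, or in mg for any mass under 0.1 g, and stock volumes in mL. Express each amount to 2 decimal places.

Working volume: 2.58 L.
nicotinic acid: 10.5 mg/L × 2.58 L = 27.09 mg
potassium phosphate buffer: C1V1 = C2V2 → 96.8 mM × 2580 mL ÷ 1000 mM = 249.74 mL
boric acid: 32.4 mg/L × 2.58 L = 83.59 mg
L-arginine: dilute stock: 4.89 mM × 2580 mL ÷ 500 mM = 25.23 mL

nicotinic acid 27.09 mg; potassium phosphate buffer 249.74 mL; boric acid 83.59 mg; L-arginine 25.23 mL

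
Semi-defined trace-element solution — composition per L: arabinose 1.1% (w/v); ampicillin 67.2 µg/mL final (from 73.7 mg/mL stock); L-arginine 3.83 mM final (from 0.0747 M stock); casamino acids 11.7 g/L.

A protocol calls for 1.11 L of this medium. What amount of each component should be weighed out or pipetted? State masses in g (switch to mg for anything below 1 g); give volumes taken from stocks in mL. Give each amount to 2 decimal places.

arabinose 12.21 g; ampicillin 1.01 mL; L-arginine 56.91 mL; casamino acids 12.99 g

Scale factor relative to 1 L: 1.11.
arabinose: 1.1 g per 100 mL × 1110 mL ÷ 100 = 12.21 g
ampicillin: C1V1 = C2V2 → 67.2 µg/mL × 1110 mL ÷ 73700 µg/mL = 1.01 mL
L-arginine: C1V1 = C2V2 → 3.83 mM × 1110 mL ÷ 74.7 mM = 56.91 mL
casamino acids: 11.7 g/L × 1.11 L = 12.99 g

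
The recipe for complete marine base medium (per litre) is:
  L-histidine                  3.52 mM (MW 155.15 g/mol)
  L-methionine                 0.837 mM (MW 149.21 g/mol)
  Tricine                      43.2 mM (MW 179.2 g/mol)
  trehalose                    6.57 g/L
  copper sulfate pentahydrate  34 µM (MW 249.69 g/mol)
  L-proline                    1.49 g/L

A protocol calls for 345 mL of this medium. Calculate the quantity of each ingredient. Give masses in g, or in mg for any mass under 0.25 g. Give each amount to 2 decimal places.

Target volume = 345 mL = 0.345 L.
L-histidine: 3.52 mmol/L × 155.15 mg/mmol × 0.345 L = 188.41 mg
L-methionine: 0.837 mmol/L × 149.21 mg/mmol × 0.345 L = 43.09 mg
Tricine: 43.2 mmol/L × 179.2 g/mol × 0.345 L ÷ 1000 = 2.67 g
trehalose: 6.57 g/L × 0.345 L = 2.27 g
copper sulfate pentahydrate: 34 µmol/L × 249.69 g/mol × 0.345 L ÷ 1000 = 2.93 mg
L-proline: 1.49 g/L × 0.345 L = 0.51 g

L-histidine 188.41 mg; L-methionine 43.09 mg; Tricine 2.67 g; trehalose 2.27 g; copper sulfate pentahydrate 2.93 mg; L-proline 0.51 g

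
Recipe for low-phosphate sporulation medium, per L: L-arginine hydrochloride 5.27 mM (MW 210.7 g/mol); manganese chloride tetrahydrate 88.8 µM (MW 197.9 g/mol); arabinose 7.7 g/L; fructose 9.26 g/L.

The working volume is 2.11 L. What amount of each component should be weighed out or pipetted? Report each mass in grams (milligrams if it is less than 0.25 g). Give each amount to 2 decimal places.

Scale factor relative to 1 L: 2.11.
L-arginine hydrochloride: 5.27 mmol/L × 210.7 g/mol × 2.11 L ÷ 1000 = 2.34 g
manganese chloride tetrahydrate: 88.8 µmol/L × 197.9 g/mol × 2.11 L ÷ 1000 = 37.08 mg
arabinose: 7.7 g/L × 2.11 L = 16.25 g
fructose: 9.26 g/L × 2.11 L = 19.54 g

L-arginine hydrochloride 2.34 g; manganese chloride tetrahydrate 37.08 mg; arabinose 16.25 g; fructose 19.54 g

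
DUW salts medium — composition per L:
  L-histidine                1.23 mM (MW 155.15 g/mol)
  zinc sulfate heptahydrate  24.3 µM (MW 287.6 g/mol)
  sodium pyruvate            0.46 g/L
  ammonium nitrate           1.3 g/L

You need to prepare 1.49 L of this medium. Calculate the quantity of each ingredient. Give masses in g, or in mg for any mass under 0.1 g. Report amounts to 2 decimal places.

Working volume: 1.49 L.
L-histidine: 1.23 mmol/L × 155.15 g/mol × 1.49 L ÷ 1000 = 0.28 g
zinc sulfate heptahydrate: 24.3 µmol/L × 287.6 g/mol × 1.49 L ÷ 1000 = 10.41 mg
sodium pyruvate: 0.46 g/L × 1.49 L = 0.69 g
ammonium nitrate: 1.3 g/L × 1.49 L = 1.94 g

L-histidine 0.28 g; zinc sulfate heptahydrate 10.41 mg; sodium pyruvate 0.69 g; ammonium nitrate 1.94 g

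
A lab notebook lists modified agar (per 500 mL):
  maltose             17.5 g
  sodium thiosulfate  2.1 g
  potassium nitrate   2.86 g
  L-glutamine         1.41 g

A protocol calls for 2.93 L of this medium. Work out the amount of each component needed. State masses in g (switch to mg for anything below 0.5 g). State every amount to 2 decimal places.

maltose 102.55 g; sodium thiosulfate 12.31 g; potassium nitrate 16.76 g; L-glutamine 8.26 g

Ratio of target to recipe volume: 2930 / 500 = 5.86.
maltose: 17.5 g × (2930 mL / 500 mL) = 102.55 g
sodium thiosulfate: 2.1 g × (2930 mL / 500 mL) = 12.31 g
potassium nitrate: 2.86 g × (2930 mL / 500 mL) = 16.76 g
L-glutamine: 1.41 g × (2930 mL / 500 mL) = 8.26 g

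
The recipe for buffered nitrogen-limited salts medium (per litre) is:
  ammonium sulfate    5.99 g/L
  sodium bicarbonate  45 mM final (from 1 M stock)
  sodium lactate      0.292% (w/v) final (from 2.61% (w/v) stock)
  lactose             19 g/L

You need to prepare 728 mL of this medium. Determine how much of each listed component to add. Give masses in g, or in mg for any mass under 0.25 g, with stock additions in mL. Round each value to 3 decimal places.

ammonium sulfate 4.361 g; sodium bicarbonate 32.760 mL; sodium lactate 81.447 mL; lactose 13.832 g

Target volume = 728 mL = 0.728 L.
ammonium sulfate: 5.99 g/L × 0.728 L = 4.361 g
sodium bicarbonate: V = C2·V2/C1 = 45 mM × 728 mL ÷ 1000 mM = 32.760 mL
sodium lactate: V = C2·V2/C1 = 0.292% ÷ 2.61% × 728 mL = 81.447 mL
lactose: 19 g/L × 0.728 L = 13.832 g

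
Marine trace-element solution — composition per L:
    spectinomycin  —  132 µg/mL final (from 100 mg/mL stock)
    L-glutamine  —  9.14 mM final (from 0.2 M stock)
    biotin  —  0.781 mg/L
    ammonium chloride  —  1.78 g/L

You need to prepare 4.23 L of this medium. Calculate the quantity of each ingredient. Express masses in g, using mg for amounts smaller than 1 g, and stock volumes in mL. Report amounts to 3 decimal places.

spectinomycin 5.584 mL; L-glutamine 193.311 mL; biotin 3.304 mg; ammonium chloride 7.529 g

Working volume: 4.23 L.
spectinomycin: C1V1 = C2V2 → 132 µg/mL × 4230 mL ÷ 100000 µg/mL = 5.584 mL
L-glutamine: V = C2·V2/C1 = 9.14 mM × 4230 mL ÷ 200 mM = 193.311 mL
biotin: 0.781 mg/L × 4.23 L = 3.304 mg
ammonium chloride: 1.78 g/L × 4.23 L = 7.529 g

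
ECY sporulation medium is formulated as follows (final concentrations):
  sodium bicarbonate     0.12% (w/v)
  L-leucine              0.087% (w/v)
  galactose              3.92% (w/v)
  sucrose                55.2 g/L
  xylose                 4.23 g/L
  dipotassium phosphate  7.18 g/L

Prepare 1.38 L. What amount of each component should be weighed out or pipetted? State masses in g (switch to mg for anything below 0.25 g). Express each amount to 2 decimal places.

Scale factor relative to 1 L: 1.38.
sodium bicarbonate: 0.12% w/v = 1.2 g/L → 1.2 × 1.38 L = 1.66 g
L-leucine: 0.087 g per 100 mL × 1380 mL ÷ 100 = 1.20 g
galactose: 3.92% w/v = 39.2 g/L → 39.2 × 1.38 L = 54.10 g
sucrose: 55.2 g/L × 1.38 L = 76.18 g
xylose: 4.23 g/L × 1.38 L = 5.84 g
dipotassium phosphate: 7.18 g/L × 1.38 L = 9.91 g

sodium bicarbonate 1.66 g; L-leucine 1.20 g; galactose 54.10 g; sucrose 76.18 g; xylose 5.84 g; dipotassium phosphate 9.91 g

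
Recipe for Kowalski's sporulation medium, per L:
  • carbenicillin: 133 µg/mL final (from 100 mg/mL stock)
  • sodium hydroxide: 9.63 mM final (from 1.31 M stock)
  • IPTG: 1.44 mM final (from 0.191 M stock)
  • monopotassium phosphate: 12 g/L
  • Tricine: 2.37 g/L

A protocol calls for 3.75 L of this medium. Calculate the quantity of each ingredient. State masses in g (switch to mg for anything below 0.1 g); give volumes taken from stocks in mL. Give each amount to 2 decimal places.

carbenicillin 4.99 mL; sodium hydroxide 27.57 mL; IPTG 28.27 mL; monopotassium phosphate 45.00 g; Tricine 8.89 g

Scale factor relative to 1 L: 3.75.
carbenicillin: C1V1 = C2V2 → 133 µg/mL × 3750 mL ÷ 100000 µg/mL = 4.99 mL
sodium hydroxide: V = C2·V2/C1 = 9.63 mM × 3750 mL ÷ 1310 mM = 27.57 mL
IPTG: V = C2·V2/C1 = 1.44 mM × 3750 mL ÷ 191 mM = 28.27 mL
monopotassium phosphate: 12 g/L × 3.75 L = 45.00 g
Tricine: 2.37 g/L × 3.75 L = 8.89 g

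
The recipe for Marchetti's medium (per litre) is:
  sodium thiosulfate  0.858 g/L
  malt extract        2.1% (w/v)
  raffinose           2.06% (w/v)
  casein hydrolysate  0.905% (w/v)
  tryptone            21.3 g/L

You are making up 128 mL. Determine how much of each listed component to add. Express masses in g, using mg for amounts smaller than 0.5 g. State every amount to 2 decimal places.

Scale factor relative to 1 L: 0.128.
sodium thiosulfate: 0.858 g/L × 0.128 L = 0.109824 g = 109.82 mg
malt extract: 2.1 g per 100 mL × 128 mL ÷ 100 = 2.69 g
raffinose: 2.06 g per 100 mL × 128 mL ÷ 100 = 2.64 g
casein hydrolysate: 0.905 g per 100 mL × 128 mL ÷ 100 = 1.16 g
tryptone: 21.3 g/L × 0.128 L = 2.73 g

sodium thiosulfate 109.82 mg; malt extract 2.69 g; raffinose 2.64 g; casein hydrolysate 1.16 g; tryptone 2.73 g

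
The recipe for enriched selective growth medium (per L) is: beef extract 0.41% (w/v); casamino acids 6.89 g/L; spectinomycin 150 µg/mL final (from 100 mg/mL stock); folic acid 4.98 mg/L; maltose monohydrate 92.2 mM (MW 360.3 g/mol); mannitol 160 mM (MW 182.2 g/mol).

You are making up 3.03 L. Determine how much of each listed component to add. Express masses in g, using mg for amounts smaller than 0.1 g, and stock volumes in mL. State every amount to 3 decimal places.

beef extract 12.423 g; casamino acids 20.877 g; spectinomycin 4.545 mL; folic acid 15.089 mg; maltose monohydrate 100.656 g; mannitol 88.331 g

Scale factor relative to 1 L: 3.03.
beef extract: 0.41% w/v = 4.1 g/L → 4.1 × 3.03 L = 12.423 g
casamino acids: 6.89 g/L × 3.03 L = 20.877 g
spectinomycin: C1V1 = C2V2 → 150 µg/mL × 3030 mL ÷ 100000 µg/mL = 4.545 mL
folic acid: 4.98 mg/L × 3.03 L = 15.089 mg
maltose monohydrate: 92.2 mmol/L × 360.3 g/mol × 3.03 L ÷ 1000 = 100.656 g
mannitol: 160 mmol/L × 182.2 g/mol × 3.03 L ÷ 1000 = 88.331 g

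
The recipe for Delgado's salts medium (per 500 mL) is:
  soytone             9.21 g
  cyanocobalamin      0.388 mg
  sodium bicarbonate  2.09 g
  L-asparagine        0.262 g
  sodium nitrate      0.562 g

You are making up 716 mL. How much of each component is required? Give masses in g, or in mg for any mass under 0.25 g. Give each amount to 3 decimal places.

Ratio of target to recipe volume: 716 / 500 = 1.432.
soytone: 9.21 g × (716 mL / 500 mL) = 13.189 g
cyanocobalamin: 0.388 mg × (716 mL / 500 mL) = 0.556 mg
sodium bicarbonate: 2.09 g × (716 mL / 500 mL) = 2.993 g
L-asparagine: 0.262 g × (716 mL / 500 mL) = 0.375 g
sodium nitrate: 0.562 g × (716 mL / 500 mL) = 0.805 g

soytone 13.189 g; cyanocobalamin 0.556 mg; sodium bicarbonate 2.993 g; L-asparagine 0.375 g; sodium nitrate 0.805 g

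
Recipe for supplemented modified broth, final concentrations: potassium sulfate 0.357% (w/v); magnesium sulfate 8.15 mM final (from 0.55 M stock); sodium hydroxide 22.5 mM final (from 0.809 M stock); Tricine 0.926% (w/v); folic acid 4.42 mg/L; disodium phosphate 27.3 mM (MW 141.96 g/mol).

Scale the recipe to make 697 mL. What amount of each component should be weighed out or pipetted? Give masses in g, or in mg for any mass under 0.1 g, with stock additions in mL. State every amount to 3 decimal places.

potassium sulfate 2.488 g; magnesium sulfate 10.328 mL; sodium hydroxide 19.385 mL; Tricine 6.454 g; folic acid 3.081 mg; disodium phosphate 2.701 g

Target volume = 697 mL = 0.697 L.
potassium sulfate: 0.357% w/v = 3.57 g/L → 3.57 × 0.697 L = 2.488 g
magnesium sulfate: V = C2·V2/C1 = 8.15 mM × 697 mL ÷ 550 mM = 10.328 mL
sodium hydroxide: dilute stock: 22.5 mM × 697 mL ÷ 809 mM = 19.385 mL
Tricine: 0.926 g per 100 mL × 697 mL ÷ 100 = 6.454 g
folic acid: 4.42 mg/L × 0.697 L = 3.081 mg
disodium phosphate: 27.3 mmol/L × 141.96 g/mol × 0.697 L ÷ 1000 = 2.701 g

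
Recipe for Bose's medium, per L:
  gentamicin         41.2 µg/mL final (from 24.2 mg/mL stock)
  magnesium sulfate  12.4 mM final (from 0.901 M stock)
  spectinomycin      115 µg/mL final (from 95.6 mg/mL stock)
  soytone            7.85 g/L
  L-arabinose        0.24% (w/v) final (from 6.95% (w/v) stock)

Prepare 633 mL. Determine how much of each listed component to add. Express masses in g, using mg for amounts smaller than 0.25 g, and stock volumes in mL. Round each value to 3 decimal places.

Working volume: 633 mL = 0.633 L.
gentamicin: dilute stock: 41.2 µg/mL × 633 mL ÷ 24200 µg/mL = 1.078 mL
magnesium sulfate: C1V1 = C2V2 → 12.4 mM × 633 mL ÷ 901 mM = 8.712 mL
spectinomycin: C1V1 = C2V2 → 115 µg/mL × 633 mL ÷ 95600 µg/mL = 0.761 mL
soytone: 7.85 g/L × 0.633 L = 4.969 g
L-arabinose: C1V1 = C2V2 → 0.24% ÷ 6.95% × 633 mL = 21.859 mL

gentamicin 1.078 mL; magnesium sulfate 8.712 mL; spectinomycin 0.761 mL; soytone 4.969 g; L-arabinose 21.859 mL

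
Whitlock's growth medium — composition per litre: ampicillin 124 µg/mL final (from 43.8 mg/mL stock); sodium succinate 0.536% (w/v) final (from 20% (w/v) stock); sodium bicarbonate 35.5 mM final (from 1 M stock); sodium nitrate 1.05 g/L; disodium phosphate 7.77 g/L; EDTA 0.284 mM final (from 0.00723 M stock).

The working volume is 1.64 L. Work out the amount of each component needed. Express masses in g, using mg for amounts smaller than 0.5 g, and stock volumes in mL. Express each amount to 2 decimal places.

Working volume: 1.64 L.
ampicillin: dilute stock: 124 µg/mL × 1640 mL ÷ 43800 µg/mL = 4.64 mL
sodium succinate: dilute stock: 0.536% ÷ 20% × 1640 mL = 43.95 mL
sodium bicarbonate: V = C2·V2/C1 = 35.5 mM × 1640 mL ÷ 1000 mM = 58.22 mL
sodium nitrate: 1.05 g/L × 1.64 L = 1.72 g
disodium phosphate: 7.77 g/L × 1.64 L = 12.74 g
EDTA: V = C2·V2/C1 = 0.284 mM × 1640 mL ÷ 7.23 mM = 64.42 mL

ampicillin 4.64 mL; sodium succinate 43.95 mL; sodium bicarbonate 58.22 mL; sodium nitrate 1.72 g; disodium phosphate 12.74 g; EDTA 64.42 mL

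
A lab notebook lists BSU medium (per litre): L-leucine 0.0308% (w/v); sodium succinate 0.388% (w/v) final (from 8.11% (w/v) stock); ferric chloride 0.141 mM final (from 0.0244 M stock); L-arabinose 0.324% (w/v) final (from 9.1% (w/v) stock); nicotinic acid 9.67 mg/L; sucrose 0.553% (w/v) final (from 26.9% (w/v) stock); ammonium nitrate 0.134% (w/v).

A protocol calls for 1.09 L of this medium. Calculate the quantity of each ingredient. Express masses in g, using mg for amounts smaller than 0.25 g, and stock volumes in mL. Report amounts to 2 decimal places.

Working volume: 1.09 L.
L-leucine: 0.0308 g per 100 mL × 1090 mL ÷ 100 = 0.34 g
sodium succinate: V = C2·V2/C1 = 0.388% ÷ 8.11% × 1090 mL = 52.15 mL
ferric chloride: dilute stock: 0.141 mM × 1090 mL ÷ 24.4 mM = 6.30 mL
L-arabinose: C1V1 = C2V2 → 0.324% ÷ 9.1% × 1090 mL = 38.81 mL
nicotinic acid: 9.67 mg/L × 1.09 L = 10.54 mg
sucrose: V = C2·V2/C1 = 0.553% ÷ 26.9% × 1090 mL = 22.41 mL
ammonium nitrate: 0.134 g per 100 mL × 1090 mL ÷ 100 = 1.46 g

L-leucine 0.34 g; sodium succinate 52.15 mL; ferric chloride 6.30 mL; L-arabinose 38.81 mL; nicotinic acid 10.54 mg; sucrose 22.41 mL; ammonium nitrate 1.46 g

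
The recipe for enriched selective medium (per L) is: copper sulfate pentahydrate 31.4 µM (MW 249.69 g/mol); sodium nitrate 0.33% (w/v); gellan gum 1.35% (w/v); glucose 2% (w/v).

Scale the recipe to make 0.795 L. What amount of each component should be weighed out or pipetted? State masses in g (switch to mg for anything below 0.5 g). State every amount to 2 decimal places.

copper sulfate pentahydrate 6.23 mg; sodium nitrate 2.62 g; gellan gum 10.73 g; glucose 15.90 g

Working volume: 0.795 L.
copper sulfate pentahydrate: 31.4 µmol/L × 249.69 g/mol × 0.795 L ÷ 1000 = 6.23 mg
sodium nitrate: 0.33% w/v = 3.3 g/L → 3.3 × 0.795 L = 2.62 g
gellan gum: 1.35 g per 100 mL × 795 mL ÷ 100 = 10.73 g
glucose: 2 g per 100 mL × 795 mL ÷ 100 = 15.90 g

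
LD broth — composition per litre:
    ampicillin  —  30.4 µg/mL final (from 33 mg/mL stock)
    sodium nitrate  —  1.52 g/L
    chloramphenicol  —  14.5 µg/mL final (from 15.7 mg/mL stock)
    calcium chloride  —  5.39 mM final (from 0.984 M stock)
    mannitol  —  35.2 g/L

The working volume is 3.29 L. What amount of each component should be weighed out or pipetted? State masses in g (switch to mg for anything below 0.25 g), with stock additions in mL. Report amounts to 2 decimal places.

ampicillin 3.03 mL; sodium nitrate 5.00 g; chloramphenicol 3.04 mL; calcium chloride 18.02 mL; mannitol 115.81 g

Scale factor relative to 1 L: 3.29.
ampicillin: V = C2·V2/C1 = 30.4 µg/mL × 3290 mL ÷ 33000 µg/mL = 3.03 mL
sodium nitrate: 1.52 g/L × 3.29 L = 5.00 g
chloramphenicol: V = C2·V2/C1 = 14.5 µg/mL × 3290 mL ÷ 15700 µg/mL = 3.04 mL
calcium chloride: C1V1 = C2V2 → 5.39 mM × 3290 mL ÷ 984 mM = 18.02 mL
mannitol: 35.2 g/L × 3.29 L = 115.81 g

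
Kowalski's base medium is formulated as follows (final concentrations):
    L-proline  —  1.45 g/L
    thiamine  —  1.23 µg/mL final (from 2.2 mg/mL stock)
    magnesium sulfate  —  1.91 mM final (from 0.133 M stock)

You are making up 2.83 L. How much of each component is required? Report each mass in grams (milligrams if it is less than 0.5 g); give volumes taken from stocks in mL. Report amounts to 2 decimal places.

Working volume: 2.83 L.
L-proline: 1.45 g/L × 2.83 L = 4.10 g
thiamine: C1V1 = C2V2 → 1.23 µg/mL × 2830 mL ÷ 2200 µg/mL = 1.58 mL
magnesium sulfate: C1V1 = C2V2 → 1.91 mM × 2830 mL ÷ 133 mM = 40.64 mL

L-proline 4.10 g; thiamine 1.58 mL; magnesium sulfate 40.64 mL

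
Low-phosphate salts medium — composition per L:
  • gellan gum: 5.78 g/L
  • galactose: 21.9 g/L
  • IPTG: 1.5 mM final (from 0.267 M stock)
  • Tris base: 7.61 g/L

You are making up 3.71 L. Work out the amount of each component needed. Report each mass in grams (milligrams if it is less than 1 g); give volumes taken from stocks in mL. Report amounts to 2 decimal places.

gellan gum 21.44 g; galactose 81.25 g; IPTG 20.84 mL; Tris base 28.23 g

Scale factor relative to 1 L: 3.71.
gellan gum: 5.78 g/L × 3.71 L = 21.44 g
galactose: 21.9 g/L × 3.71 L = 81.25 g
IPTG: dilute stock: 1.5 mM × 3710 mL ÷ 267 mM = 20.84 mL
Tris base: 7.61 g/L × 3.71 L = 28.23 g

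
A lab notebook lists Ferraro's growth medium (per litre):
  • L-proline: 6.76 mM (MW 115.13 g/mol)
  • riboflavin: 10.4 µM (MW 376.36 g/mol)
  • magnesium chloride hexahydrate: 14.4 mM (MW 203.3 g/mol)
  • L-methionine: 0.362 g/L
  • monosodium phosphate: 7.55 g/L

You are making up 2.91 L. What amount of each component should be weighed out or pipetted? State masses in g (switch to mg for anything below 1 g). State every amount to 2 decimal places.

L-proline 2.26 g; riboflavin 11.39 mg; magnesium chloride hexahydrate 8.52 g; L-methionine 1.05 g; monosodium phosphate 21.97 g

Working volume: 2.91 L.
L-proline: 6.76 mmol/L × 115.13 g/mol × 2.91 L ÷ 1000 = 2.26 g
riboflavin: 10.4 µmol/L × 376.36 g/mol × 2.91 L ÷ 1000 = 11.39 mg
magnesium chloride hexahydrate: 14.4 mmol/L × 203.3 g/mol × 2.91 L ÷ 1000 = 8.52 g
L-methionine: 0.362 g/L × 2.91 L = 1.05 g
monosodium phosphate: 7.55 g/L × 2.91 L = 21.97 g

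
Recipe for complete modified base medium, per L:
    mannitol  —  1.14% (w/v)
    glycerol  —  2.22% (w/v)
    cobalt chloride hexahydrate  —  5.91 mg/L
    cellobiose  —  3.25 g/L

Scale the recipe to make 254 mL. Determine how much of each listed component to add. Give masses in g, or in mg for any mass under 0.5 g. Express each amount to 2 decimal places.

Working volume: 254 mL = 0.254 L.
mannitol: 1.14% w/v = 11.4 g/L → 11.4 × 0.254 L = 2.90 g
glycerol: 2.22 g per 100 mL × 254 mL ÷ 100 = 5.64 g
cobalt chloride hexahydrate: 5.91 mg/L × 0.254 L = 1.50 mg
cellobiose: 3.25 g/L × 0.254 L = 0.83 g

mannitol 2.90 g; glycerol 5.64 g; cobalt chloride hexahydrate 1.50 mg; cellobiose 0.83 g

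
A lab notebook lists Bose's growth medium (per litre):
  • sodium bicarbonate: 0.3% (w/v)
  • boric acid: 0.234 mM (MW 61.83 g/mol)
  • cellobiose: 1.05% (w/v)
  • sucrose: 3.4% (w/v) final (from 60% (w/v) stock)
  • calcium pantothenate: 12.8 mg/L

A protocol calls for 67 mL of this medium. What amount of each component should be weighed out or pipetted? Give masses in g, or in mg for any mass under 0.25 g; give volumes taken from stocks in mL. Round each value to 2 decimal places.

Target volume = 67 mL = 0.067 L.
sodium bicarbonate: 0.3% w/v = 3 g/L → 3 × 0.067 L = 0.201 g = 201.00 mg
boric acid: 0.234 mmol/L × 61.83 mg/mmol × 0.067 L = 0.97 mg
cellobiose: 1.05% w/v = 10.5 g/L → 10.5 × 0.067 L = 0.70 g
sucrose: dilute stock: 3.4% ÷ 60% × 67 mL = 3.80 mL
calcium pantothenate: 12.8 mg/L × 0.067 L = 0.86 mg

sodium bicarbonate 201.00 mg; boric acid 0.97 mg; cellobiose 0.70 g; sucrose 3.80 mL; calcium pantothenate 0.86 mg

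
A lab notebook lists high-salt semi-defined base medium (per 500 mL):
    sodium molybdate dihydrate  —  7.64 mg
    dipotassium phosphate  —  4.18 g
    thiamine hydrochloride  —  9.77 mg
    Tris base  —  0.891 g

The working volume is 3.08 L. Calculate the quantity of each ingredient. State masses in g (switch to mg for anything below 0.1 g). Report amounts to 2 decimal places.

Scale factor = 3080 mL / 500 mL = 6.16.
sodium molybdate dihydrate: 7.64 mg × (3080 mL / 500 mL) = 47.06 mg
dipotassium phosphate: 4.18 g × (3080 mL / 500 mL) = 25.75 g
thiamine hydrochloride: 9.77 mg × (3080 mL / 500 mL) = 60.18 mg
Tris base: 0.891 g × (3080 mL / 500 mL) = 5.49 g

sodium molybdate dihydrate 47.06 mg; dipotassium phosphate 25.75 g; thiamine hydrochloride 60.18 mg; Tris base 5.49 g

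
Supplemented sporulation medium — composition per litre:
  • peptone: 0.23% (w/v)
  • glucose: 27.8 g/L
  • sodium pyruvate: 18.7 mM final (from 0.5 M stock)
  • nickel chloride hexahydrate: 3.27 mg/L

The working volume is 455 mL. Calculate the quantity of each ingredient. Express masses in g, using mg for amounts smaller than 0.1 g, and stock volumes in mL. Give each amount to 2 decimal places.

Target volume = 455 mL = 0.455 L.
peptone: 0.23 g per 100 mL × 455 mL ÷ 100 = 1.05 g
glucose: 27.8 g/L × 0.455 L = 12.65 g
sodium pyruvate: C1V1 = C2V2 → 18.7 mM × 455 mL ÷ 500 mM = 17.02 mL
nickel chloride hexahydrate: 3.27 mg/L × 0.455 L = 1.49 mg

peptone 1.05 g; glucose 12.65 g; sodium pyruvate 17.02 mL; nickel chloride hexahydrate 1.49 mg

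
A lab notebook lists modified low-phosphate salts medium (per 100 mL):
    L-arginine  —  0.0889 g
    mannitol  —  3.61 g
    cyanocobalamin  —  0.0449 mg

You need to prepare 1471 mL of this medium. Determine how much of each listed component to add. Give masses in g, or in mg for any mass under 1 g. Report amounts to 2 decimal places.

L-arginine 1.31 g; mannitol 53.10 g; cyanocobalamin 0.66 mg

Ratio of target to recipe volume: 1471 / 100 = 14.71.
L-arginine: 0.0889 g × (1471 mL / 100 mL) = 1.31 g
mannitol: 3.61 g × (1471 mL / 100 mL) = 53.10 g
cyanocobalamin: 0.0449 mg × (1471 mL / 100 mL) = 0.66 mg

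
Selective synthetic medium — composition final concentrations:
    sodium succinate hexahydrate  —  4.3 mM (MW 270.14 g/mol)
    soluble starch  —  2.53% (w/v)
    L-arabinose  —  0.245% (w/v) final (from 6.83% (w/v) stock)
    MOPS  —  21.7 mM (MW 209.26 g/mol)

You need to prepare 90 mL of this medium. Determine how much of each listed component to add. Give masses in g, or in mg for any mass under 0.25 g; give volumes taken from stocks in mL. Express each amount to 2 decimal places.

Target volume = 90 mL = 0.09 L.
sodium succinate hexahydrate: 4.3 mmol/L × 270.14 mg/mmol × 0.09 L = 104.54 mg
soluble starch: 2.53 g per 100 mL × 90 mL ÷ 100 = 2.28 g
L-arabinose: dilute stock: 0.245% ÷ 6.83% × 90 mL = 3.23 mL
MOPS: 21.7 mmol/L × 209.26 g/mol × 0.09 L ÷ 1000 = 0.41 g

sodium succinate hexahydrate 104.54 mg; soluble starch 2.28 g; L-arabinose 3.23 mL; MOPS 0.41 g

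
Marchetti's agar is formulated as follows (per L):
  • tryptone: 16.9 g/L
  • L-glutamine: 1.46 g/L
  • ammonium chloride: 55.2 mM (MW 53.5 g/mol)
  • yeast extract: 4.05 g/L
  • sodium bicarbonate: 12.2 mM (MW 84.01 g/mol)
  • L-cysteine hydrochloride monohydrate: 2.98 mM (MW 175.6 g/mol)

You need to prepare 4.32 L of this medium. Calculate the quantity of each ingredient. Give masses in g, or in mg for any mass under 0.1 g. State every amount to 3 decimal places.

tryptone 73.008 g; L-glutamine 6.307 g; ammonium chloride 12.758 g; yeast extract 17.496 g; sodium bicarbonate 4.428 g; L-cysteine hydrochloride monohydrate 2.261 g

Working volume: 4.32 L.
tryptone: 16.9 g/L × 4.32 L = 73.008 g
L-glutamine: 1.46 g/L × 4.32 L = 6.307 g
ammonium chloride: 55.2 mmol/L × 53.5 g/mol × 4.32 L ÷ 1000 = 12.758 g
yeast extract: 4.05 g/L × 4.32 L = 17.496 g
sodium bicarbonate: 12.2 mmol/L × 84.01 g/mol × 4.32 L ÷ 1000 = 4.428 g
L-cysteine hydrochloride monohydrate: 2.98 mmol/L × 175.6 g/mol × 4.32 L ÷ 1000 = 2.261 g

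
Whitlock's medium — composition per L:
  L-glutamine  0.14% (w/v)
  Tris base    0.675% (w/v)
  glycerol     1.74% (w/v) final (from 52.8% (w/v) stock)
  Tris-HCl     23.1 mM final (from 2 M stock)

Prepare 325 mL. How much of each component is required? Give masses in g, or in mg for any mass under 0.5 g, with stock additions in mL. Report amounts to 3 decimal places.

Target volume = 325 mL = 0.325 L.
L-glutamine: 0.14% w/v = 1.4 g/L → 1.4 × 0.325 L = 0.455 g = 455.000 mg
Tris base: 0.675% w/v = 6.75 g/L → 6.75 × 0.325 L = 2.194 g
glycerol: V = C2·V2/C1 = 1.74% ÷ 52.8% × 325 mL = 10.710 mL
Tris-HCl: dilute stock: 23.1 mM × 325 mL ÷ 2000 mM = 3.754 mL

L-glutamine 455.000 mg; Tris base 2.194 g; glycerol 10.710 mL; Tris-HCl 3.754 mL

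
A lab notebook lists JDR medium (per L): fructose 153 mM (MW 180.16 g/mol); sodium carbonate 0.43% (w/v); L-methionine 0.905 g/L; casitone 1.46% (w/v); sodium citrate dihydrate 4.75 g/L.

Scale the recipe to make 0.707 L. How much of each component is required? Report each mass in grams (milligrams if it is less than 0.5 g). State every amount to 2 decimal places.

Scale factor relative to 1 L: 0.707.
fructose: 153 mmol/L × 180.16 g/mol × 0.707 L ÷ 1000 = 19.49 g
sodium carbonate: 0.43 g per 100 mL × 707 mL ÷ 100 = 3.04 g
L-methionine: 0.905 g/L × 0.707 L = 0.64 g
casitone: 1.46 g per 100 mL × 707 mL ÷ 100 = 10.32 g
sodium citrate dihydrate: 4.75 g/L × 0.707 L = 3.36 g

fructose 19.49 g; sodium carbonate 3.04 g; L-methionine 0.64 g; casitone 10.32 g; sodium citrate dihydrate 3.36 g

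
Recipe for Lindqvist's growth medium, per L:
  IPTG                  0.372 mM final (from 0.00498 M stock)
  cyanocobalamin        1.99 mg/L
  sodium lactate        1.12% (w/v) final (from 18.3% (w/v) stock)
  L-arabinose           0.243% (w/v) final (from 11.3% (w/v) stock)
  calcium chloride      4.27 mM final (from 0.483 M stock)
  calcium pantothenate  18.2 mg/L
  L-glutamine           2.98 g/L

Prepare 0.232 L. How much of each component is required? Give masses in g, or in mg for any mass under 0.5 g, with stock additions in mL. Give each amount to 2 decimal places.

IPTG 17.33 mL; cyanocobalamin 0.46 mg; sodium lactate 14.20 mL; L-arabinose 4.99 mL; calcium chloride 2.05 mL; calcium pantothenate 4.22 mg; L-glutamine 0.69 g

Working volume: 0.232 L.
IPTG: V = C2·V2/C1 = 0.372 mM × 232 mL ÷ 4.98 mM = 17.33 mL
cyanocobalamin: 1.99 mg/L × 0.232 L = 0.46 mg
sodium lactate: V = C2·V2/C1 = 1.12% ÷ 18.3% × 232 mL = 14.20 mL
L-arabinose: V = C2·V2/C1 = 0.243% ÷ 11.3% × 232 mL = 4.99 mL
calcium chloride: C1V1 = C2V2 → 4.27 mM × 232 mL ÷ 483 mM = 2.05 mL
calcium pantothenate: 18.2 mg/L × 0.232 L = 4.22 mg
L-glutamine: 2.98 g/L × 0.232 L = 0.69 g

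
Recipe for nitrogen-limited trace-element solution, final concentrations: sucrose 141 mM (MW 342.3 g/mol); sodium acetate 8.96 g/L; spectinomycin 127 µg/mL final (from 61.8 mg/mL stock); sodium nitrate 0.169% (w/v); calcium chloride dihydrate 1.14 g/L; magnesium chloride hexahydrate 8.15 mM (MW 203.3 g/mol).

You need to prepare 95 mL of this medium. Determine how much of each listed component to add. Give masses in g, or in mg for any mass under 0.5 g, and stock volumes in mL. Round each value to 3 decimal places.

Target volume = 95 mL = 0.095 L.
sucrose: 141 mmol/L × 342.3 g/mol × 0.095 L ÷ 1000 = 4.585 g
sodium acetate: 8.96 g/L × 0.095 L = 0.851 g
spectinomycin: V = C2·V2/C1 = 127 µg/mL × 95 mL ÷ 61800 µg/mL = 0.195 mL
sodium nitrate: 0.169% w/v = 1.69 g/L → 1.69 × 0.095 L = 0.16055 g = 160.550 mg
calcium chloride dihydrate: 1.14 g/L × 0.095 L = 0.1083 g = 108.300 mg
magnesium chloride hexahydrate: 8.15 mmol/L × 203.3 mg/mmol × 0.095 L = 157.405 mg

sucrose 4.585 g; sodium acetate 0.851 g; spectinomycin 0.195 mL; sodium nitrate 160.550 mg; calcium chloride dihydrate 108.300 mg; magnesium chloride hexahydrate 157.405 mg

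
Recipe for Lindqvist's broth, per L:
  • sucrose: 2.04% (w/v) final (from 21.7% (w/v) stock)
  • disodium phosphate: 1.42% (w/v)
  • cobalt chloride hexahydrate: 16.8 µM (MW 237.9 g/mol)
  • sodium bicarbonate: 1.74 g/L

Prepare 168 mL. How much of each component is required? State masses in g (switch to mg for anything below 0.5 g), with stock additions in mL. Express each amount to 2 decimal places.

Target volume = 168 mL = 0.168 L.
sucrose: C1V1 = C2V2 → 2.04% ÷ 21.7% × 168 mL = 15.79 mL
disodium phosphate: 1.42 g per 100 mL × 168 mL ÷ 100 = 2.39 g
cobalt chloride hexahydrate: 16.8 µmol/L × 237.9 g/mol × 0.168 L ÷ 1000 = 0.67 mg
sodium bicarbonate: 1.74 g/L × 0.168 L = 0.29232 g = 292.32 mg

sucrose 15.79 mL; disodium phosphate 2.39 g; cobalt chloride hexahydrate 0.67 mg; sodium bicarbonate 292.32 mg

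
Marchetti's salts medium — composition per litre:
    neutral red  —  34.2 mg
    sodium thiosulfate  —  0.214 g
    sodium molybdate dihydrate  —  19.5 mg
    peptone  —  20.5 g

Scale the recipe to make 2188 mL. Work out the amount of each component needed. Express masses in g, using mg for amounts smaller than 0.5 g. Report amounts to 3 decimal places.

Ratio of target to recipe volume: 2188 / 1000 = 2.188.
neutral red: 34.2 mg × (2188 mL / 1000 mL) = 74.830 mg
sodium thiosulfate: 0.214 g × (2188 mL / 1000 mL) = 0.468232 g = 468.232 mg
sodium molybdate dihydrate: 19.5 mg × (2188 mL / 1000 mL) = 42.666 mg
peptone: 20.5 g × (2188 mL / 1000 mL) = 44.854 g

neutral red 74.830 mg; sodium thiosulfate 468.232 mg; sodium molybdate dihydrate 42.666 mg; peptone 44.854 g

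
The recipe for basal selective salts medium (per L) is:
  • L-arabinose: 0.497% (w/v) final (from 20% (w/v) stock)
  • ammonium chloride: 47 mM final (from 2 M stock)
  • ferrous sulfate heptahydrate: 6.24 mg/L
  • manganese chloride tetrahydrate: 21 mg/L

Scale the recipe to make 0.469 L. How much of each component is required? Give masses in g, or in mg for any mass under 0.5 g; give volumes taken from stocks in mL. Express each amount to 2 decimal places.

Working volume: 0.469 L.
L-arabinose: V = C2·V2/C1 = 0.497% ÷ 20% × 469 mL = 11.65 mL
ammonium chloride: C1V1 = C2V2 → 47 mM × 469 mL ÷ 2000 mM = 11.02 mL
ferrous sulfate heptahydrate: 6.24 mg/L × 0.469 L = 2.93 mg
manganese chloride tetrahydrate: 21 mg/L × 0.469 L = 9.85 mg

L-arabinose 11.65 mL; ammonium chloride 11.02 mL; ferrous sulfate heptahydrate 2.93 mg; manganese chloride tetrahydrate 9.85 mg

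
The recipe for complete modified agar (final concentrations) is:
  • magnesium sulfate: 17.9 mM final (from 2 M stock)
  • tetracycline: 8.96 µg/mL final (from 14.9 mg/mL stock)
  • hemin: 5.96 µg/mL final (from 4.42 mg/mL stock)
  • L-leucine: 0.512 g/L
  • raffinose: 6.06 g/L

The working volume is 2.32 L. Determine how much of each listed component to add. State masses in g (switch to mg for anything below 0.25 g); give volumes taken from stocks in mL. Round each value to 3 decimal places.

Scale factor relative to 1 L: 2.32.
magnesium sulfate: V = C2·V2/C1 = 17.9 mM × 2320 mL ÷ 2000 mM = 20.764 mL
tetracycline: V = C2·V2/C1 = 8.96 µg/mL × 2320 mL ÷ 14900 µg/mL = 1.395 mL
hemin: V = C2·V2/C1 = 5.96 µg/mL × 2320 mL ÷ 4420 µg/mL = 3.128 mL
L-leucine: 0.512 g/L × 2.32 L = 1.188 g
raffinose: 6.06 g/L × 2.32 L = 14.059 g

magnesium sulfate 20.764 mL; tetracycline 1.395 mL; hemin 3.128 mL; L-leucine 1.188 g; raffinose 14.059 g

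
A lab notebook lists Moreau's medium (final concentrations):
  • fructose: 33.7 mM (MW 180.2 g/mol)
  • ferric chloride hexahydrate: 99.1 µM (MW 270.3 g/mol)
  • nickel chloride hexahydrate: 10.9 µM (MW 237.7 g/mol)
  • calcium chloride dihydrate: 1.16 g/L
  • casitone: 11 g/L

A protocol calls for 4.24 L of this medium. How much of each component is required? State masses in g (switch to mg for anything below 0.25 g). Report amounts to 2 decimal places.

Working volume: 4.24 L.
fructose: 33.7 mmol/L × 180.2 g/mol × 4.24 L ÷ 1000 = 25.75 g
ferric chloride hexahydrate: 99.1 µmol/L × 270.3 g/mol × 4.24 L ÷ 1000 = 113.58 mg
nickel chloride hexahydrate: 10.9 µmol/L × 237.7 g/mol × 4.24 L ÷ 1000 = 10.99 mg
calcium chloride dihydrate: 1.16 g/L × 4.24 L = 4.92 g
casitone: 11 g/L × 4.24 L = 46.64 g

fructose 25.75 g; ferric chloride hexahydrate 113.58 mg; nickel chloride hexahydrate 10.99 mg; calcium chloride dihydrate 4.92 g; casitone 46.64 g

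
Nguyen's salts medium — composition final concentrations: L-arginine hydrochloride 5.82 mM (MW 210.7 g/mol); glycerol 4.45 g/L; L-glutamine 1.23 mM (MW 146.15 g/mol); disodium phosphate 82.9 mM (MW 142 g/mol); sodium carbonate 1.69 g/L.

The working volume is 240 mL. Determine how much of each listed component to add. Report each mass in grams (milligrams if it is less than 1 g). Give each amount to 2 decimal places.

Scale factor relative to 1 L: 0.24.
L-arginine hydrochloride: 5.82 mmol/L × 210.7 mg/mmol × 0.24 L = 294.31 mg
glycerol: 4.45 g/L × 0.24 L = 1.07 g
L-glutamine: 1.23 mmol/L × 146.15 mg/mmol × 0.24 L = 43.14 mg
disodium phosphate: 82.9 mmol/L × 142 g/mol × 0.24 L ÷ 1000 = 2.83 g
sodium carbonate: 1.69 g/L × 0.24 L = 0.4056 g = 405.60 mg

L-arginine hydrochloride 294.31 mg; glycerol 1.07 g; L-glutamine 43.14 mg; disodium phosphate 2.83 g; sodium carbonate 405.60 mg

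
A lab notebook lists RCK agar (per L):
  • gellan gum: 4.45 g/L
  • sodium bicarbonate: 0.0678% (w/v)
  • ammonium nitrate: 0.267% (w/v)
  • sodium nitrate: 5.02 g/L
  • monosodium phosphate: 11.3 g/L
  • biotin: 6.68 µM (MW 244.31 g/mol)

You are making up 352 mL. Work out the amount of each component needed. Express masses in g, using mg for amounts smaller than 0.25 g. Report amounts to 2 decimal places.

gellan gum 1.57 g; sodium bicarbonate 238.66 mg; ammonium nitrate 0.94 g; sodium nitrate 1.77 g; monosodium phosphate 3.98 g; biotin 0.57 mg

Target volume = 352 mL = 0.352 L.
gellan gum: 4.45 g/L × 0.352 L = 1.57 g
sodium bicarbonate: 0.0678 g per 100 mL × 352 mL ÷ 100 = 0.238656 g = 238.66 mg
ammonium nitrate: 0.267% w/v = 2.67 g/L → 2.67 × 0.352 L = 0.94 g
sodium nitrate: 5.02 g/L × 0.352 L = 1.77 g
monosodium phosphate: 11.3 g/L × 0.352 L = 3.98 g
biotin: 6.68 µmol/L × 244.31 g/mol × 0.352 L ÷ 1000 = 0.57 mg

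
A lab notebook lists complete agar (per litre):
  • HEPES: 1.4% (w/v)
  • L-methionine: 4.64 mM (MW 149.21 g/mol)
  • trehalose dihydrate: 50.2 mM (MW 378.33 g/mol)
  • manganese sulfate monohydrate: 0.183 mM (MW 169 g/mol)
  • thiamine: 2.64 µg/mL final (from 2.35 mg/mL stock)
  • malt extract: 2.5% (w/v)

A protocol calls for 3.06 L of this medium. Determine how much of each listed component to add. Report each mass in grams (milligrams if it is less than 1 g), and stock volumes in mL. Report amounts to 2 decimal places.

HEPES 42.84 g; L-methionine 2.12 g; trehalose dihydrate 58.12 g; manganese sulfate monohydrate 94.64 mg; thiamine 3.44 mL; malt extract 76.50 g

Working volume: 3.06 L.
HEPES: 1.4% w/v = 14 g/L → 14 × 3.06 L = 42.84 g
L-methionine: 4.64 mmol/L × 149.21 g/mol × 3.06 L ÷ 1000 = 2.12 g
trehalose dihydrate: 50.2 mmol/L × 378.33 g/mol × 3.06 L ÷ 1000 = 58.12 g
manganese sulfate monohydrate: 0.183 mmol/L × 169 mg/mmol × 3.06 L = 94.64 mg
thiamine: C1V1 = C2V2 → 2.64 µg/mL × 3060 mL ÷ 2350 µg/mL = 3.44 mL
malt extract: 2.5% w/v = 25 g/L → 25 × 3.06 L = 76.50 g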